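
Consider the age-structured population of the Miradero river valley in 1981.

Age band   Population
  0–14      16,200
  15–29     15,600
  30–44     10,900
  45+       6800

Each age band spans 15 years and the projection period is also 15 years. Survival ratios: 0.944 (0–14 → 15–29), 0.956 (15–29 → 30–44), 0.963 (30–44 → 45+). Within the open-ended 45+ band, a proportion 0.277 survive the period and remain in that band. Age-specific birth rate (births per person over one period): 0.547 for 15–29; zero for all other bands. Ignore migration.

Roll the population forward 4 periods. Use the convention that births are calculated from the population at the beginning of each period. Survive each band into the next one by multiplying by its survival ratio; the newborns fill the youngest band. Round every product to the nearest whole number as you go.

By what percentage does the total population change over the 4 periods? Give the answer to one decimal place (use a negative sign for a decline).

Numbering the bands 1..4 from youngest to oldest:
[period 1]
Births: 15600 × 0.547 = 8533
Band 2: 16200 × 0.944 = 15293
Band 3: 15600 × 0.956 = 14914
Band 4: 10900 × 0.963 + 6800 × 0.277 = 10497 + 1884 = 12381
End of period: [8533, 15293, 14914, 12381]
[period 2]
Births: 15293 × 0.547 = 8365
Band 2: 8533 × 0.944 = 8055
Band 3: 15293 × 0.956 = 14620
Band 4: 14914 × 0.963 + 12381 × 0.277 = 14362 + 3430 = 17792
End of period: [8365, 8055, 14620, 17792]
[period 3]
Births: 8055 × 0.547 = 4406
Band 2: 8365 × 0.944 = 7897
Band 3: 8055 × 0.956 = 7701
Band 4: 14620 × 0.963 + 17792 × 0.277 = 14079 + 4928 = 19007
End of period: [4406, 7897, 7701, 19007]
[period 4]
Births: 7897 × 0.547 = 4320
Band 2: 4406 × 0.944 = 4159
Band 3: 7897 × 0.956 = 7550
Band 4: 7701 × 0.963 + 19007 × 0.277 = 7416 + 5265 = 12681
End of period: [4320, 4159, 7550, 12681]
Total: 49500 → 28710; change = -20790; percentage change = -42.0%

-42.0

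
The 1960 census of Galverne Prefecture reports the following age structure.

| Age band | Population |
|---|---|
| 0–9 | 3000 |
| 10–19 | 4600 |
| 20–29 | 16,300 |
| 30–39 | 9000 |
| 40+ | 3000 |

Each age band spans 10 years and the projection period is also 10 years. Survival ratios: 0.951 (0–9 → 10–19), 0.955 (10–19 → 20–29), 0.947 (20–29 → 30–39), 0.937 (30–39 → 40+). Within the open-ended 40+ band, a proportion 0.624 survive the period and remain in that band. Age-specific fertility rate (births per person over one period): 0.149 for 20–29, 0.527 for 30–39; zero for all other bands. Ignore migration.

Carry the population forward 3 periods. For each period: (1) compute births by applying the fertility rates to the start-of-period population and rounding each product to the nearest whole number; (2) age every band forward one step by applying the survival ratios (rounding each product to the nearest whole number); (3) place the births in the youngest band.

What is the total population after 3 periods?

36988

Period 1:
Births: 16300 × 0.149 = 2429 ; 9000 × 0.527 = 4743 → total 7172
10–19: 3000 × 0.951 = 2853
20–29: 4600 × 0.955 = 4393
30–39: 16300 × 0.947 = 15436
40+: 9000 × 0.937 + 3000 × 0.624 = 8433 + 1872 = 10305
Giving 7172 / 2853 / 4393 / 15436 / 10305.
Period 2:
Births: 4393 × 0.149 = 655 ; 15436 × 0.527 = 8135 → total 8790
10–19: 7172 × 0.951 = 6821
20–29: 2853 × 0.955 = 2725
30–39: 4393 × 0.947 = 4160
40+: 15436 × 0.937 + 10305 × 0.624 = 14464 + 6430 = 20894
Giving 8790 / 6821 / 2725 / 4160 / 20894.
Period 3:
Births: 2725 × 0.149 = 406 ; 4160 × 0.527 = 2192 → total 2598
10–19: 8790 × 0.951 = 8359
20–29: 6821 × 0.955 = 6514
30–39: 2725 × 0.947 = 2581
40+: 4160 × 0.937 + 20894 × 0.624 = 3898 + 13038 = 16936
Giving 2598 / 8359 / 6514 / 2581 / 16936.
Total after period 3: 2598 + 8359 + 6514 + 2581 + 16936 = 36988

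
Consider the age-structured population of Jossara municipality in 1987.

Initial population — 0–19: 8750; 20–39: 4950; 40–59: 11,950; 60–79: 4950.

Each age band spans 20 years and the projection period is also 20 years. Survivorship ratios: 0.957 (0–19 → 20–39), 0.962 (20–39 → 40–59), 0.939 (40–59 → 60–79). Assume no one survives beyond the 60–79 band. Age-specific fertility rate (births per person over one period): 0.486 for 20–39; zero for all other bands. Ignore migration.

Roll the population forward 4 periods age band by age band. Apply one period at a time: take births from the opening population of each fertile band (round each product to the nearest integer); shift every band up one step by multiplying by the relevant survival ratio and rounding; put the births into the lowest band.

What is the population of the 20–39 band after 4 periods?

1071

(Bands numbered youngest = 1 to oldest = 4.)
Period 1.
Births: 4950 * 0.486 = 2406
Band 2: 8750 * 0.957 = 8374
Band 3: 4950 * 0.962 = 4762
Band 4: 11950 * 0.939 = 11221
→ [2406, 8374, 4762, 11221]
Period 2.
Births: 8374 * 0.486 = 4070
Band 2: 2406 * 0.957 = 2303
Band 3: 8374 * 0.962 = 8056
Band 4: 4762 * 0.939 = 4472
→ [4070, 2303, 8056, 4472]
Period 3.
Births: 2303 * 0.486 = 1119
Band 2: 4070 * 0.957 = 3895
Band 3: 2303 * 0.962 = 2215
Band 4: 8056 * 0.939 = 7565
→ [1119, 3895, 2215, 7565]
Period 4.
Births: 3895 * 0.486 = 1893
Band 2: 1119 * 0.957 = 1071
Band 3: 3895 * 0.962 = 3747
Band 4: 2215 * 0.939 = 2080
→ [1893, 1071, 3747, 2080]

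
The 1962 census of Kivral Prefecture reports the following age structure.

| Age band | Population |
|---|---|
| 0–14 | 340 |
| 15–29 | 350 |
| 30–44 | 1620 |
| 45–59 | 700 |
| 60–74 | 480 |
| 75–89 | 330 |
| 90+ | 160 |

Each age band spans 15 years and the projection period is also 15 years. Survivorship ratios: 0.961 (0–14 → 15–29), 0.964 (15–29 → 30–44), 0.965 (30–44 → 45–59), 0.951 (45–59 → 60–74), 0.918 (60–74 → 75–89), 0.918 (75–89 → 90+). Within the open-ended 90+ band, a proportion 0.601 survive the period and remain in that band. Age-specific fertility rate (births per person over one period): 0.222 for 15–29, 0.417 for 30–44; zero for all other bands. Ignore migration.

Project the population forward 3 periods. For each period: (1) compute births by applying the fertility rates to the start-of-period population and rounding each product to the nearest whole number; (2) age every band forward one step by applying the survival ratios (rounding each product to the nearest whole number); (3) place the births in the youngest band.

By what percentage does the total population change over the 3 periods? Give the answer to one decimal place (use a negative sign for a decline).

3.6

After projecting period 1:
Births: 350 × 0.222 = 78 ; 1620 × 0.417 = 676 ⇒ total 754
15–29: 340 × 0.961 = 327
30–44: 350 × 0.964 = 337
45–59: 1620 × 0.965 = 1563
60–74: 700 × 0.951 = 666
75–89: 480 × 0.918 = 441
90+: 330 × 0.918 + 160 × 0.601 = 303 + 96 = 399
End of period: [754, 327, 337, 1563, 666, 441, 399]
After projecting period 2:
Births: 327 × 0.222 = 73 ; 337 × 0.417 = 141 ⇒ total 214
15–29: 754 × 0.961 = 725
30–44: 327 × 0.964 = 315
45–59: 337 × 0.965 = 325
60–74: 1563 × 0.951 = 1486
75–89: 666 × 0.918 = 611
90+: 441 × 0.918 + 399 × 0.601 = 405 + 240 = 645
End of period: [214, 725, 315, 325, 1486, 611, 645]
After projecting period 3:
Births: 725 × 0.222 = 161 ; 315 × 0.417 = 131 ⇒ total 292
15–29: 214 × 0.961 = 206
30–44: 725 × 0.964 = 699
45–59: 315 × 0.965 = 304
60–74: 325 × 0.951 = 309
75–89: 1486 × 0.918 = 1364
90+: 611 × 0.918 + 645 × 0.601 = 561 + 388 = 949
End of period: [292, 206, 699, 304, 309, 1364, 949]
Total: 3980 → 4123; change = 143; percentage change = 3.6%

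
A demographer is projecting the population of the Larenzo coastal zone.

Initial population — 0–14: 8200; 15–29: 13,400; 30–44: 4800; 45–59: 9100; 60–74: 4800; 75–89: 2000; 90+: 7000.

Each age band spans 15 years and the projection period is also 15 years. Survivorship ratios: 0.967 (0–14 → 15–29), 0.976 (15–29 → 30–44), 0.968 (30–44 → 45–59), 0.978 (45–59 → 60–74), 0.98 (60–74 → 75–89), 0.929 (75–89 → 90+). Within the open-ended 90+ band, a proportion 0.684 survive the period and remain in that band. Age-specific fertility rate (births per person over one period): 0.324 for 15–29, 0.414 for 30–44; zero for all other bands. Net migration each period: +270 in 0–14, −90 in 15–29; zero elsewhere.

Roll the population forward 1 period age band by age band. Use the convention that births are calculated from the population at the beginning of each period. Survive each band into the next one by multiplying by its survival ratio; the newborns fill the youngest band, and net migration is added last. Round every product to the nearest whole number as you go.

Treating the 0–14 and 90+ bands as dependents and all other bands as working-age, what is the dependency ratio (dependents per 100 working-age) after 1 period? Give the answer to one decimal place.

33.8

Let band 1 be 0–14 through band 7 = 90+.
Period 1.
Births: 13400 × 0.324 = 4342, 4800 × 0.414 = 1987 — total 6329
Band 2: 8200 × 0.967 = 7929
Band 3: 13400 × 0.976 = 13078
Band 4: 4800 × 0.968 = 4646
Band 5: 9100 × 0.978 = 8900
Band 6: 4800 × 0.98 = 4704
Band 7: 2000 × 0.929 + 7000 × 0.684 = 1858 + 4788 = 6646
Net migration: Band 1 + 270 → 6599; Band 2 − 90 → 7839
End of period: [6599, 7839, 13078, 4646, 8900, 4704, 6646]
Dependents (band 0–14 + band 90+) = 6599 + 6646 = 13245; working-age = 39167; ratio = 13245/39167 × 100 = 33.8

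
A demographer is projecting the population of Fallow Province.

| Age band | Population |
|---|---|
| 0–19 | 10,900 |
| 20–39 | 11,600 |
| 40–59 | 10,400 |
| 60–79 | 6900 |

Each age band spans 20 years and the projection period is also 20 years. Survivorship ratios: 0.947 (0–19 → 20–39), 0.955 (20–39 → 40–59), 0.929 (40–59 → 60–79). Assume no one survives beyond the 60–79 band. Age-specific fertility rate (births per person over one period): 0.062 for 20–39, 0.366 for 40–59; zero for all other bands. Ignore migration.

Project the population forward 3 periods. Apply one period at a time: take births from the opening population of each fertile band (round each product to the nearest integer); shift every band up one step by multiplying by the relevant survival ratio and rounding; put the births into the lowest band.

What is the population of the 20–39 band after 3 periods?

4446

— Period 1 —
Births: 11600 × 0.062 = 719  |  10400 × 0.366 = 3806 ⇒ total 4525
20–39: 10900 × 0.947 = 10322
40–59: 11600 × 0.955 = 11078
60–79: 10400 × 0.929 = 9662
End of period: [4525, 10322, 11078, 9662]
— Period 2 —
Births: 10322 × 0.062 = 640  |  11078 × 0.366 = 4055 ⇒ total 4695
20–39: 4525 × 0.947 = 4285
40–59: 10322 × 0.955 = 9858
60–79: 11078 × 0.929 = 10291
End of period: [4695, 4285, 9858, 10291]
— Period 3 —
Births: 4285 × 0.062 = 266  |  9858 × 0.366 = 3608 ⇒ total 3874
20–39: 4695 × 0.947 = 4446
40–59: 4285 × 0.955 = 4092
60–79: 9858 × 0.929 = 9158
End of period: [3874, 4446, 4092, 9158]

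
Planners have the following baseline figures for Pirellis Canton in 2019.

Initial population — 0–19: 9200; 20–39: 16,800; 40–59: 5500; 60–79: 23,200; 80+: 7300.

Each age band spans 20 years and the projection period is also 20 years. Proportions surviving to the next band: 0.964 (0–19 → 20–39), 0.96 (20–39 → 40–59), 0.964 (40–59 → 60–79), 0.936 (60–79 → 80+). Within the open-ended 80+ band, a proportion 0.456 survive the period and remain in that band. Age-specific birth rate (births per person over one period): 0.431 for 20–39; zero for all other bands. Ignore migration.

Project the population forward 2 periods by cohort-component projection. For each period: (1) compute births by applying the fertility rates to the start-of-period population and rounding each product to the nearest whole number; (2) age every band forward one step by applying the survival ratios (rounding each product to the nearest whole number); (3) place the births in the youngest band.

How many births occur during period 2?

Period 1:
Births: 16800 × 0.431 = 7241
20–39: 9200 × 0.964 = 8869
40–59: 16800 × 0.96 = 16128
60–79: 5500 × 0.964 = 5302
80+: 23200 × 0.936 + 7300 × 0.456 = 21715 + 3329 = 25044
End of period: [7241, 8869, 16128, 5302, 25044]
Period 2:
Births: 8869 × 0.431 = 3823
20–39: 7241 × 0.964 = 6980
40–59: 8869 × 0.96 = 8514
60–79: 16128 × 0.964 = 15547
80+: 5302 × 0.936 + 25044 × 0.456 = 4963 + 11420 = 16383
End of period: [3823, 6980, 8514, 15547, 16383]

3823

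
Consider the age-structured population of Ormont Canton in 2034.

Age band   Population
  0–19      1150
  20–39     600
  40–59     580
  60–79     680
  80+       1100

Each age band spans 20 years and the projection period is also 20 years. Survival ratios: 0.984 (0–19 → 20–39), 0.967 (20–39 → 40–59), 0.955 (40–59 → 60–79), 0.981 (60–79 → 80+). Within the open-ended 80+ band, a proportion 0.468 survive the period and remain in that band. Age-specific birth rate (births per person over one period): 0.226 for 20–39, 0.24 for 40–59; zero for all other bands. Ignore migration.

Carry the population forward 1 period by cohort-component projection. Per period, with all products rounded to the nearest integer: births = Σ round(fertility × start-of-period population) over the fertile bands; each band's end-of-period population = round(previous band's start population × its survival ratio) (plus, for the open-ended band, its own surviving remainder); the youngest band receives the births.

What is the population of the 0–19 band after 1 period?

Let band 1 be 0–19 through band 5 = 80+.
Period 1.
Births: 600 * 0.226 = 136, 580 * 0.24 = 139 → 275
Band 2: 1150 * 0.984 = 1132
Band 3: 600 * 0.967 = 580
Band 4: 580 * 0.955 = 554
Band 5: 680 * 0.981 + 1100 * 0.468 = 667 + 515 = 1182
→ [275, 1132, 580, 554, 1182]

275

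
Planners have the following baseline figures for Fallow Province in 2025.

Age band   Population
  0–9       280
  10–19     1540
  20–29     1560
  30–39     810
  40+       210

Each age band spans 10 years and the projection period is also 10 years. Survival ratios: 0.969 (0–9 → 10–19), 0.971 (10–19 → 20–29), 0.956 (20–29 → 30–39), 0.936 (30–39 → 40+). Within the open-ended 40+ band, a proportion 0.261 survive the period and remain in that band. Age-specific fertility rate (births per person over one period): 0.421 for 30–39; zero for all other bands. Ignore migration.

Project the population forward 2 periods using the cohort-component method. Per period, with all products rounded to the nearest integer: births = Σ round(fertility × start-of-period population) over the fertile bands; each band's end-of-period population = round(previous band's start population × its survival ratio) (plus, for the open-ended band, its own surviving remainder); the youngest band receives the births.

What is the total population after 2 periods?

After projecting period 1:
Births: 810 × 0.421 = 341
10–19: 280 × 0.969 = 271
20–29: 1540 × 0.971 = 1495
30–39: 1560 × 0.956 = 1491
40+: 810 × 0.936 + 210 × 0.261 = 758 + 55 = 813
Population now: 0–9=341, 10–19=271, 20–29=1495, 30–39=1491, 40+=813
After projecting period 2:
Births: 1491 × 0.421 = 628
10–19: 341 × 0.969 = 330
20–29: 271 × 0.971 = 263
30–39: 1495 × 0.956 = 1429
40+: 1491 × 0.936 + 813 × 0.261 = 1396 + 212 = 1608
Population now: 0–9=628, 10–19=330, 20–29=263, 30–39=1429, 40+=1608
Total after period 2: 628 + 330 + 263 + 1429 + 1608 = 4258

4258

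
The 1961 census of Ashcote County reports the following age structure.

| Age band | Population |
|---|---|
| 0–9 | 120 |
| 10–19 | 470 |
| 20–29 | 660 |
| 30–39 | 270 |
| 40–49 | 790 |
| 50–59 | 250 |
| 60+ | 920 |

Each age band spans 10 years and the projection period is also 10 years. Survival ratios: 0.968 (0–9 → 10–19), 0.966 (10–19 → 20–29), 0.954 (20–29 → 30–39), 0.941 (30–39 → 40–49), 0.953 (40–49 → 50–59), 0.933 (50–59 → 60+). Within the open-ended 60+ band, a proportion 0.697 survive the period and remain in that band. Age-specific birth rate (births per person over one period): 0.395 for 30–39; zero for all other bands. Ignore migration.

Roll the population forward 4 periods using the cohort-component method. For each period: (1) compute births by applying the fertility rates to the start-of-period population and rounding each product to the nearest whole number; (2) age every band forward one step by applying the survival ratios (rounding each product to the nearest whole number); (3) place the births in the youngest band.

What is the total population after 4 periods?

2347

After projecting period 1:
Births: 270 × 0.395 = 107
10–19: 120 × 0.968 = 116
20–29: 470 × 0.966 = 454
30–39: 660 × 0.954 = 630
40–49: 270 × 0.941 = 254
50–59: 790 × 0.953 = 753
60+: 250 × 0.933 + 920 × 0.697 = 233 + 641 = 874
→ [107, 116, 454, 630, 254, 753, 874]
After projecting period 2:
Births: 630 × 0.395 = 249
10–19: 107 × 0.968 = 104
20–29: 116 × 0.966 = 112
30–39: 454 × 0.954 = 433
40–49: 630 × 0.941 = 593
50–59: 254 × 0.953 = 242
60+: 753 × 0.933 + 874 × 0.697 = 703 + 609 = 1312
→ [249, 104, 112, 433, 593, 242, 1312]
After projecting period 3:
Births: 433 × 0.395 = 171
10–19: 249 × 0.968 = 241
20–29: 104 × 0.966 = 100
30–39: 112 × 0.954 = 107
40–49: 433 × 0.941 = 407
50–59: 593 × 0.953 = 565
60+: 242 × 0.933 + 1312 × 0.697 = 226 + 914 = 1140
→ [171, 241, 100, 107, 407, 565, 1140]
After projecting period 4:
Births: 107 × 0.395 = 42
10–19: 171 × 0.968 = 166
20–29: 241 × 0.966 = 233
30–39: 100 × 0.954 = 95
40–49: 107 × 0.941 = 101
50–59: 407 × 0.953 = 388
60+: 565 × 0.933 + 1140 × 0.697 = 527 + 795 = 1322
→ [42, 166, 233, 95, 101, 388, 1322]
Total after period 4: 42 + 166 + 233 + 95 + 101 + 388 + 1322 = 2347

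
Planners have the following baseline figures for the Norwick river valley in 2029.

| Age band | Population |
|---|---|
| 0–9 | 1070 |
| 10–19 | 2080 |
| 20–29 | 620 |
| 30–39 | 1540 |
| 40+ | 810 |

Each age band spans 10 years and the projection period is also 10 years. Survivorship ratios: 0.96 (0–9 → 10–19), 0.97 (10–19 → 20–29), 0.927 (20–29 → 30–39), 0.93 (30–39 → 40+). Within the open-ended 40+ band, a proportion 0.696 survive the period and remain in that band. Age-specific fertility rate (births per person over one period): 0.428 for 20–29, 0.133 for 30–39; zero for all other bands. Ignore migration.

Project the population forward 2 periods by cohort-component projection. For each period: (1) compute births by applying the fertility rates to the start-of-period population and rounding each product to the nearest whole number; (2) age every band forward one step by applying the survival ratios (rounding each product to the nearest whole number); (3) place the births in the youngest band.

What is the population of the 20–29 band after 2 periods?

996

Numbering the bands 1..5 from youngest to oldest:
Period 1:
Births: 620 × 0.428 = 265  |  1540 × 0.133 = 205 → total 470
Band 2: 1070 × 0.96 = 1027
Band 3: 2080 × 0.97 = 2018
Band 4: 620 × 0.927 = 575
Band 5: 1540 × 0.93 + 810 × 0.696 = 1432 + 564 = 1996
End of period: [470, 1027, 2018, 575, 1996]
Period 2:
Births: 2018 × 0.428 = 864  |  575 × 0.133 = 76 → total 940
Band 2: 470 × 0.96 = 451
Band 3: 1027 × 0.97 = 996
Band 4: 2018 × 0.927 = 1871
Band 5: 575 × 0.93 + 1996 × 0.696 = 535 + 1389 = 1924
End of period: [940, 451, 996, 1871, 1924]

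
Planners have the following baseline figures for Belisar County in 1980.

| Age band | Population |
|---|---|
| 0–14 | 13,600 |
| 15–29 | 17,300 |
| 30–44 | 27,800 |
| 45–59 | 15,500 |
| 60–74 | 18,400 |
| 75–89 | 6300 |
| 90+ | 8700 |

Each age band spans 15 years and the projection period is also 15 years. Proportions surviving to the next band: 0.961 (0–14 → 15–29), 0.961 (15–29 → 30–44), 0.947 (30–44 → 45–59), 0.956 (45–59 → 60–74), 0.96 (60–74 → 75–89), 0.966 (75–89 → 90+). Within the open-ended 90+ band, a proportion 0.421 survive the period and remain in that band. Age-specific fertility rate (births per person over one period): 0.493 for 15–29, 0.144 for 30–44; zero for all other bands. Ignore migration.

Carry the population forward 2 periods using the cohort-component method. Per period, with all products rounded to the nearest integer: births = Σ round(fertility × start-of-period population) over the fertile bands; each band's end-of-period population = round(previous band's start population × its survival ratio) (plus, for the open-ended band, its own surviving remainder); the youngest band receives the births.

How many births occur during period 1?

(Bands numbered youngest = 1 to oldest = 7.)
After projecting period 1:
Births: 17300 * 0.493 = 8529, 27800 * 0.144 = 4003 — total 12532
Band 2: 13600 * 0.961 = 13070
Band 3: 17300 * 0.961 = 16625
Band 4: 27800 * 0.947 = 26327
Band 5: 15500 * 0.956 = 14818
Band 6: 18400 * 0.96 = 17664
Band 7: 6300 * 0.966 + 8700 * 0.421 = 6086 + 3663 = 9749
End of period: [12532, 13070, 16625, 26327, 14818, 17664, 9749]

12532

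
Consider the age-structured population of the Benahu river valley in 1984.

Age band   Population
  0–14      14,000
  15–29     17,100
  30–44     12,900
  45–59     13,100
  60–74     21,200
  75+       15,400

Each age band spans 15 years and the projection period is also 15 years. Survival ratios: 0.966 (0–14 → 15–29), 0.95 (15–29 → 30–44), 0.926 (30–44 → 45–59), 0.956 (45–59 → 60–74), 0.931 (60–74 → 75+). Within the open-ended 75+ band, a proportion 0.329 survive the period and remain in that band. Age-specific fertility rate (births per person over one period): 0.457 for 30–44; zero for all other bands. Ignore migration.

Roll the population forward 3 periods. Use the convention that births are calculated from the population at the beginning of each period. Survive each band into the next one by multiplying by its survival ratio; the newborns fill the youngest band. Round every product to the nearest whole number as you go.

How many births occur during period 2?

7424

Period 1:
Births: 12900 * 0.457 = 5895
15–29: 14000 * 0.966 = 13524
30–44: 17100 * 0.95 = 16245
45–59: 12900 * 0.926 = 11945
60–74: 13100 * 0.956 = 12524
75+: 21200 * 0.931 + 15400 * 0.329 = 19737 + 5067 = 24804
→ [5895, 13524, 16245, 11945, 12524, 24804]
Period 2:
Births: 16245 * 0.457 = 7424
15–29: 5895 * 0.966 = 5695
30–44: 13524 * 0.95 = 12848
45–59: 16245 * 0.926 = 15043
60–74: 11945 * 0.956 = 11419
75+: 12524 * 0.931 + 24804 * 0.329 = 11660 + 8161 = 19821
→ [7424, 5695, 12848, 15043, 11419, 19821]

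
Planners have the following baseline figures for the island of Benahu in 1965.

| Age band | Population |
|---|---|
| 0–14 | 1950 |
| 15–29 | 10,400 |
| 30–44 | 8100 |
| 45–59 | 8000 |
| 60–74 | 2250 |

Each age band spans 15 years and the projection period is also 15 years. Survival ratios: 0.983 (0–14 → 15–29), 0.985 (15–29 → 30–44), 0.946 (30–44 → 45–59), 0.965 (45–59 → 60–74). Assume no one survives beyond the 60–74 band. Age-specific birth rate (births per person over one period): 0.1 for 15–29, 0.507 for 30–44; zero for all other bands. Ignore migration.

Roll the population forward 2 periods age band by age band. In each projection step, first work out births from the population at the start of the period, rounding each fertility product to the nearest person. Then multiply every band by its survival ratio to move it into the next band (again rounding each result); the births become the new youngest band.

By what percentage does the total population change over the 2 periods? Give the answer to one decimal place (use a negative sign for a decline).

— Period 1 —
Births: 10400 × 0.1 = 1040  |  8100 × 0.507 = 4107 → total 5147
15–29: 1950 × 0.983 = 1917
30–44: 10400 × 0.985 = 10244
45–59: 8100 × 0.946 = 7663
60–74: 8000 × 0.965 = 7720
→ [5147, 1917, 10244, 7663, 7720]
— Period 2 —
Births: 1917 × 0.1 = 192  |  10244 × 0.507 = 5194 → total 5386
15–29: 5147 × 0.983 = 5060
30–44: 1917 × 0.985 = 1888
45–59: 10244 × 0.946 = 9691
60–74: 7663 × 0.965 = 7395
→ [5386, 5060, 1888, 9691, 7395]
Total: 30700 → 29420; change = -1280; percentage change = -4.2%

-4.2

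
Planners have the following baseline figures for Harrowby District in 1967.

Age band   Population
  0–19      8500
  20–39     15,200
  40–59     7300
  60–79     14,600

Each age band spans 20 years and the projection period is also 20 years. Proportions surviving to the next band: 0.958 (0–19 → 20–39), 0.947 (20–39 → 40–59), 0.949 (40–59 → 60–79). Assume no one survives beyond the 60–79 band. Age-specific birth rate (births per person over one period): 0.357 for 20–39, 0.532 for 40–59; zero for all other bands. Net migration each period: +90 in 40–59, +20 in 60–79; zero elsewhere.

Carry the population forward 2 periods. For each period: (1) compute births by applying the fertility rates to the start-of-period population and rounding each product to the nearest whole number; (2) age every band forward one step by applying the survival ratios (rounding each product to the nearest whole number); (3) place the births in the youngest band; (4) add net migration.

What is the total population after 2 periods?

41097

[period 1]
Births: 15200 * 0.357 = 5426 ; 7300 * 0.532 = 3884 ⇒ total 9310
20–39: 8500 * 0.958 = 8143
40–59: 15200 * 0.947 = 14394
60–79: 7300 * 0.949 = 6928
Net migration: 40–59 + 90 → 14484; 60–79 + 20 → 6948
→ [9310, 8143, 14484, 6948]
[period 2]
Births: 8143 * 0.357 = 2907 ; 14484 * 0.532 = 7705 ⇒ total 10612
20–39: 9310 * 0.958 = 8919
40–59: 8143 * 0.947 = 7711
60–79: 14484 * 0.949 = 13745
Net migration: 40–59 + 90 → 7801; 60–79 + 20 → 13765
→ [10612, 8919, 7801, 13765]
Total after period 2: 10612 + 8919 + 7801 + 13765 = 41097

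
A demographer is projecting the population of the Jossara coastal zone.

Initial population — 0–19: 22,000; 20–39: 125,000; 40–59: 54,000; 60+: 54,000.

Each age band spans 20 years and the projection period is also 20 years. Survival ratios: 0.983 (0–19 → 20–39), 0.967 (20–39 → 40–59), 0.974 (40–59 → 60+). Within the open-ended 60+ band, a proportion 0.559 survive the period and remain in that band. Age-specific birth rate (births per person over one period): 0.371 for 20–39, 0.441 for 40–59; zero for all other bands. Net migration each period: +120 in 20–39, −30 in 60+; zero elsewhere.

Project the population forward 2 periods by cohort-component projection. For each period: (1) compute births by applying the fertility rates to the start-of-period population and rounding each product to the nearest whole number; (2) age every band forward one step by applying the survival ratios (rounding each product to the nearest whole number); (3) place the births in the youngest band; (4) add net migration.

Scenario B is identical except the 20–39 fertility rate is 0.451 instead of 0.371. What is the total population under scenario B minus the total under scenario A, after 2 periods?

11569

Call the groups 1 to 4, youngest first.
Period 1:
Births: 125000 * 0.371 = 46375 ; 54000 * 0.441 = 23814 → total 70189
Group 2: 22000 * 0.983 = 21626
Group 3: 125000 * 0.967 = 120875
Group 4: 54000 * 0.974 + 54000 * 0.559 = 52596 + 30186 = 82782
Net migration: Group 2 + 120 → 21746; Group 4 − 30 → 82752
Giving 70189 / 21746 / 120875 / 82752.
Period 2:
Births: 21746 * 0.371 = 8068 ; 120875 * 0.441 = 53306 → total 61374
Group 2: 70189 * 0.983 = 68996
Group 3: 21746 * 0.967 = 21028
Group 4: 120875 * 0.974 + 82752 * 0.559 = 117732 + 46258 = 163990
Net migration: Group 2 + 120 → 69116; Group 4 − 30 → 163960
Giving 61374 / 69116 / 21028 / 163960.
Scenario A total after 2 periods: 315478
Scenario B projection —
Period 1:
Births: 125000 * 0.451 = 56375 ; 54000 * 0.441 = 23814 → total 80189
Group 2: 22000 * 0.983 = 21626
Group 3: 125000 * 0.967 = 120875
Group 4: 54000 * 0.974 + 54000 * 0.559 = 52596 + 30186 = 82782
Net migration: Group 2 + 120 → 21746; Group 4 − 30 → 82752
Giving 80189 / 21746 / 120875 / 82752.
Period 2:
Births: 21746 * 0.451 = 9807 ; 120875 * 0.441 = 53306 → total 63113
Group 2: 80189 * 0.983 = 78826
Group 3: 21746 * 0.967 = 21028
Group 4: 120875 * 0.974 + 82752 * 0.559 = 117732 + 46258 = 163990
Net migration: Group 2 + 120 → 78946; Group 4 − 30 → 163960
Giving 63113 / 78946 / 21028 / 163960.
Scenario B total after 2 periods: 327047
Difference B − A = 327047 − 315478 = 11569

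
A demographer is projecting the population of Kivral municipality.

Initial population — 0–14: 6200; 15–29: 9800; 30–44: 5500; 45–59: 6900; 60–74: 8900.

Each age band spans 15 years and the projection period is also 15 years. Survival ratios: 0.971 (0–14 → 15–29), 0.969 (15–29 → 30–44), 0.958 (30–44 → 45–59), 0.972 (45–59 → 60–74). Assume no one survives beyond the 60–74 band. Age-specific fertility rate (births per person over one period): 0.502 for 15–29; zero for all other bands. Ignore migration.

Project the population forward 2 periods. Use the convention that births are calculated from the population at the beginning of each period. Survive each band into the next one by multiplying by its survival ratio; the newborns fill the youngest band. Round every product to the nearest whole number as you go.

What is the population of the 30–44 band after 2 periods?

5833

(Groups numbered youngest = 1 to oldest = 5.)
— Period 1 —
Births: 9800 × 0.502 = 4920
Group 2: 6200 × 0.971 = 6020
Group 3: 9800 × 0.969 = 9496
Group 4: 5500 × 0.958 = 5269
Group 5: 6900 × 0.972 = 6707
Giving 4920 / 6020 / 9496 / 5269 / 6707.
— Period 2 —
Births: 6020 × 0.502 = 3022
Group 2: 4920 × 0.971 = 4777
Group 3: 6020 × 0.969 = 5833
Group 4: 9496 × 0.958 = 9097
Group 5: 5269 × 0.972 = 5121
Giving 3022 / 4777 / 5833 / 9097 / 5121.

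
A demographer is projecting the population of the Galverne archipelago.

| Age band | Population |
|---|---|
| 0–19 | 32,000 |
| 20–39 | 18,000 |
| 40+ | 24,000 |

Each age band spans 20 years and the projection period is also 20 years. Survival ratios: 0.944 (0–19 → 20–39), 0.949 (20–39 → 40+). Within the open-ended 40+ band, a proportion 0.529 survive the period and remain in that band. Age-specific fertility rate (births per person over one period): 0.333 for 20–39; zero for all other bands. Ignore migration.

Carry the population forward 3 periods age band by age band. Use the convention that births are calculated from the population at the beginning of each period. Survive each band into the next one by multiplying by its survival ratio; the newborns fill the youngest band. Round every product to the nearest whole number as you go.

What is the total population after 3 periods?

40247

After projecting period 1:
Births: 18000 * 0.333 = 5994
20–39: 32000 * 0.944 = 30208
40+: 18000 * 0.949 + 24000 * 0.529 = 17082 + 12696 = 29778
Giving 5994 / 30208 / 29778.
After projecting period 2:
Births: 30208 * 0.333 = 10059
20–39: 5994 * 0.944 = 5658
40+: 30208 * 0.949 + 29778 * 0.529 = 28667 + 15753 = 44420
Giving 10059 / 5658 / 44420.
After projecting period 3:
Births: 5658 * 0.333 = 1884
20–39: 10059 * 0.944 = 9496
40+: 5658 * 0.949 + 44420 * 0.529 = 5369 + 23498 = 28867
Giving 1884 / 9496 / 28867.
Total after period 3: 1884 + 9496 + 28867 = 40247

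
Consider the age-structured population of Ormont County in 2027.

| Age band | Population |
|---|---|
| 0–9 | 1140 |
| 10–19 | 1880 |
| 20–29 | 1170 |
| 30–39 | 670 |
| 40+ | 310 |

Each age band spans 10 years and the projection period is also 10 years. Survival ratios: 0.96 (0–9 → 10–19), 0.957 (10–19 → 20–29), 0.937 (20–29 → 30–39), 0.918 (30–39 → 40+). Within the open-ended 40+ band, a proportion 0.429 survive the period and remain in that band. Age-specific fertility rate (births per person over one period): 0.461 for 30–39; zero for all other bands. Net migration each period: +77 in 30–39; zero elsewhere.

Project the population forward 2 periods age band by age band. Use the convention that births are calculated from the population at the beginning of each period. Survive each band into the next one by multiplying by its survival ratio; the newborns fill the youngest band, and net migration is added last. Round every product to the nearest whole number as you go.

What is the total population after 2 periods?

5046

Let band 1 be 0–9 through band 5 = 40+.
After projecting period 1:
Births: 670 × 0.461 = 309
Band 2: 1140 × 0.96 = 1094
Band 3: 1880 × 0.957 = 1799
Band 4: 1170 × 0.937 = 1096
Band 5: 670 × 0.918 + 310 × 0.429 = 615 + 133 = 748
Net migration: Band 4 + 77 → 1173
Population now: 0–9=309, 10–19=1094, 20–29=1799, 30–39=1173, 40+=748
After projecting period 2:
Births: 1173 × 0.461 = 541
Band 2: 309 × 0.96 = 297
Band 3: 1094 × 0.957 = 1047
Band 4: 1799 × 0.937 = 1686
Band 5: 1173 × 0.918 + 748 × 0.429 = 1077 + 321 = 1398
Net migration: Band 4 + 77 → 1763
Population now: 0–9=541, 10–19=297, 20–29=1047, 30–39=1763, 40+=1398
Total after period 2: 541 + 297 + 1047 + 1763 + 1398 = 5046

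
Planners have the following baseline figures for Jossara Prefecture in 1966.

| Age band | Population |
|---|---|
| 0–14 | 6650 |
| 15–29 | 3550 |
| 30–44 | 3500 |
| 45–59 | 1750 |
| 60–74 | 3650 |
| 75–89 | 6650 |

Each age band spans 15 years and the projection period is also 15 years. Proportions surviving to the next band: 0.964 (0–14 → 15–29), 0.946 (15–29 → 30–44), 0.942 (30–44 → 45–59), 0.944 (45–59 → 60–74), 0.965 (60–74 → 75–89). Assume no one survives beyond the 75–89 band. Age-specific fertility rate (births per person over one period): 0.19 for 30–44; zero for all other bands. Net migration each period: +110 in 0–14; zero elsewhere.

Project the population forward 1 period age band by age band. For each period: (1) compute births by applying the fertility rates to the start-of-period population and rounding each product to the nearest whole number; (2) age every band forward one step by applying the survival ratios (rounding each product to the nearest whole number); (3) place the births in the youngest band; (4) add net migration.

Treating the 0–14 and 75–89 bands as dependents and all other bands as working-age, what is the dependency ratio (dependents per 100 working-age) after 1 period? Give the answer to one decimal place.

29.2

Let band 1 be 0–14 through band 6 = 75–89.
Period 1.
Births: 3500 × 0.19 = 665
Band 2: 6650 × 0.964 = 6411
Band 3: 3550 × 0.946 = 3358
Band 4: 3500 × 0.942 = 3297
Band 5: 1750 × 0.944 = 1652
Band 6: 3650 × 0.965 = 3522
Net migration: Band 1 + 110 → 775
Population now: 0–14=775, 15–29=6411, 30–44=3358, 45–59=3297, 60–74=1652, 75–89=3522
Dependents (band 0–14 + band 75–89) = 775 + 3522 = 4297; working-age = 14718; ratio = 4297/14718 × 100 = 29.2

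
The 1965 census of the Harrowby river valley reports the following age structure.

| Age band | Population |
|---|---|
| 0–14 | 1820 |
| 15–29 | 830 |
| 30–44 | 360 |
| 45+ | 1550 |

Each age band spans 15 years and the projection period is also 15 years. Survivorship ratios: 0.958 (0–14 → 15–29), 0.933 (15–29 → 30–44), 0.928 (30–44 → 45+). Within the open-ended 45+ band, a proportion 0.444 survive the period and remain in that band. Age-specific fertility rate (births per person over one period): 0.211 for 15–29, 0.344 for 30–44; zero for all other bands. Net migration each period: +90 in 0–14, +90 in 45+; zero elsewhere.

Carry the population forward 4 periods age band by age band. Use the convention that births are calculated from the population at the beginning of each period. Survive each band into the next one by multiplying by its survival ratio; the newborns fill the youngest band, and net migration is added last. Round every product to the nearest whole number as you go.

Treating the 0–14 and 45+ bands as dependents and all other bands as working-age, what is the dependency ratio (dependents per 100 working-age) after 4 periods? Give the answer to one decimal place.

129.0

Numbering the bands 1..4 from youngest to oldest:
[period 1]
Births: 830 × 0.211 = 175  |  360 × 0.344 = 124 — total 299
Band 2: 1820 × 0.958 = 1744
Band 3: 830 × 0.933 = 774
Band 4: 360 × 0.928 + 1550 × 0.444 = 334 + 688 = 1022
Net migration: Band 1 + 90 → 389; Band 4 + 90 → 1112
Population now: 0–14=389, 15–29=1744, 30–44=774, 45+=1112
[period 2]
Births: 1744 × 0.211 = 368  |  774 × 0.344 = 266 — total 634
Band 2: 389 × 0.958 = 373
Band 3: 1744 × 0.933 = 1627
Band 4: 774 × 0.928 + 1112 × 0.444 = 718 + 494 = 1212
Net migration: Band 1 + 90 → 724; Band 4 + 90 → 1302
Population now: 0–14=724, 15–29=373, 30–44=1627, 45+=1302
[period 3]
Births: 373 × 0.211 = 79  |  1627 × 0.344 = 560 — total 639
Band 2: 724 × 0.958 = 694
Band 3: 373 × 0.933 = 348
Band 4: 1627 × 0.928 + 1302 × 0.444 = 1510 + 578 = 2088
Net migration: Band 1 + 90 → 729; Band 4 + 90 → 2178
Population now: 0–14=729, 15–29=694, 30–44=348, 45+=2178
[period 4]
Births: 694 × 0.211 = 146  |  348 × 0.344 = 120 — total 266
Band 2: 729 × 0.958 = 698
Band 3: 694 × 0.933 = 648
Band 4: 348 × 0.928 + 2178 × 0.444 = 323 + 967 = 1290
Net migration: Band 1 + 90 → 356; Band 4 + 90 → 1380
Population now: 0–14=356, 15–29=698, 30–44=648, 45+=1380
Dependents (band 0–14 + band 45+) = 356 + 1380 = 1736; working-age = 1346; ratio = 1736/1346 × 100 = 129.0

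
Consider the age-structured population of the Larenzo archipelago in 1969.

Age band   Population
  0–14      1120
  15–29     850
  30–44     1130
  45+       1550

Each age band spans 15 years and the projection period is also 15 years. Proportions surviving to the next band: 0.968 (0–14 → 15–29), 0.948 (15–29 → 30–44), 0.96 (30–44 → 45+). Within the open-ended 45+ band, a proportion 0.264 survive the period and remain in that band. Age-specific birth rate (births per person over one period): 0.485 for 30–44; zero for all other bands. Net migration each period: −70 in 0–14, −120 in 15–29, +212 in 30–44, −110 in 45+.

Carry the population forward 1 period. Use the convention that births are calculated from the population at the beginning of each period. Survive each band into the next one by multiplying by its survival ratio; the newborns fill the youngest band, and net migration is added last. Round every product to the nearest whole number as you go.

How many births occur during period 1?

Call the bands 1 to 4, youngest first.
After projecting period 1:
Births: 1130 × 0.485 = 548
Band 2: 1120 × 0.968 = 1084
Band 3: 850 × 0.948 = 806
Band 4: 1130 × 0.96 + 1550 × 0.264 = 1085 + 409 = 1494
Net migration: Band 1 − 70 → 478; Band 2 − 120 → 964; Band 3 + 212 → 1018; Band 4 − 110 → 1384
→ [478, 964, 1018, 1384]

548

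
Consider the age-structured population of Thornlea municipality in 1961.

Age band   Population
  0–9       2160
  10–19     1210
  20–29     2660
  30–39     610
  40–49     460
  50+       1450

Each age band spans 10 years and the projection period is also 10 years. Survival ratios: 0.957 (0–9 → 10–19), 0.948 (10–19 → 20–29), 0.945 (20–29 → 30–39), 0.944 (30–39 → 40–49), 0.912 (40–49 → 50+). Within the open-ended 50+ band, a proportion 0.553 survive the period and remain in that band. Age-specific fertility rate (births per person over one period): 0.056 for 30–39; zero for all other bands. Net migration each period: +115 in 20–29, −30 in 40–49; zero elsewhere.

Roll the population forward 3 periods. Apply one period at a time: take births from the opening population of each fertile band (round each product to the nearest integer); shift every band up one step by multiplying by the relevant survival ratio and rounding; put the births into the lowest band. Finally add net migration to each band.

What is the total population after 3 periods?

6191

— Period 1 —
Births: 610 × 0.056 = 34
10–19: 2160 × 0.957 = 2067
20–29: 1210 × 0.948 = 1147
30–39: 2660 × 0.945 = 2514
40–49: 610 × 0.944 = 576
50+: 460 × 0.912 + 1450 × 0.553 = 420 + 802 = 1222
Net migration: 20–29 + 115 → 1262; 40–49 − 30 → 546
End of period: [34, 2067, 1262, 2514, 546, 1222]
— Period 2 —
Births: 2514 × 0.056 = 141
10–19: 34 × 0.957 = 33
20–29: 2067 × 0.948 = 1960
30–39: 1262 × 0.945 = 1193
40–49: 2514 × 0.944 = 2373
50+: 546 × 0.912 + 1222 × 0.553 = 498 + 676 = 1174
Net migration: 20–29 + 115 → 2075; 40–49 − 30 → 2343
End of period: [141, 33, 2075, 1193, 2343, 1174]
— Period 3 —
Births: 1193 × 0.056 = 67
10–19: 141 × 0.957 = 135
20–29: 33 × 0.948 = 31
30–39: 2075 × 0.945 = 1961
40–49: 1193 × 0.944 = 1126
50+: 2343 × 0.912 + 1174 × 0.553 = 2137 + 649 = 2786
Net migration: 20–29 + 115 → 146; 40–49 − 30 → 1096
End of period: [67, 135, 146, 1961, 1096, 2786]
Total after period 3: 67 + 135 + 146 + 1961 + 1096 + 2786 = 6191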